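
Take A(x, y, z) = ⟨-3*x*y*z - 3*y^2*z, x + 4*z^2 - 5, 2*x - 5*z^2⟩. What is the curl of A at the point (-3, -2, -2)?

(∇×A)₁ = ∂A₃/∂y − ∂A₂/∂z = -8*z
(∇×A)₂ = ∂A₁/∂z − ∂A₃/∂x = -3*x*y - 3*y^2 - 2
(∇×A)₃ = ∂A₂/∂x − ∂A₁/∂y = 3*x*z + 6*y*z + 1
∇×A = (-8*z, -3*x*y - 3*y^2 - 2, 3*x*z + 6*y*z + 1)
At (-3, -2, -2): (16, -32, 43).

(16, -32, 43)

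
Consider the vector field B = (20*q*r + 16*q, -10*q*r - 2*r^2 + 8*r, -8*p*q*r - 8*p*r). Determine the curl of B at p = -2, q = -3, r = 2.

(2, -92, -56)

(∇×B)₁ = ∂B₃/∂q − ∂B₂/∂r = -8*p*r + 10*q + 4*r - 8
(∇×B)₂ = ∂B₁/∂r − ∂B₃/∂p = 8*q*r + 20*q + 8*r
(∇×B)₃ = ∂B₂/∂p − ∂B₁/∂q = -20*r - 16
∇×B = (-8*p*r + 10*q + 4*r - 8, 8*q*r + 20*q + 8*r, -20*r - 16)
At (-2, -3, 2): (2, -92, -56).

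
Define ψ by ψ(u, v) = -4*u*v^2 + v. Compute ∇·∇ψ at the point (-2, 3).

16

∂²ψ/∂u² = 0
∂²ψ/∂v² = -8*u
∇²ψ = -8*u
At (-2, 3): 16.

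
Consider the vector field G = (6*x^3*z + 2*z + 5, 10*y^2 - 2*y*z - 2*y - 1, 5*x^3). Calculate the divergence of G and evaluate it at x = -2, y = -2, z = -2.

-182

∂G₁/∂x = 18*x^2*z
∂G₂/∂y = 20*y - 2*z - 2
∂G₃/∂z = 0
∇·G = 18*x^2*z + 20*y - 2*z - 2
At (-2, -2, -2): -182.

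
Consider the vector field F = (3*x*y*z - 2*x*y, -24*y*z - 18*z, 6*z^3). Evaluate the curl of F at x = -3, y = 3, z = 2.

(∇×F)₁ = ∂F₃/∂y − ∂F₂/∂z = 24*y + 18
(∇×F)₂ = ∂F₁/∂z − ∂F₃/∂x = 3*x*y
(∇×F)₃ = ∂F₂/∂x − ∂F₁/∂y = -3*x*z + 2*x
∇×F = (24*y + 18, 3*x*y, -3*x*z + 2*x)
At (-3, 3, 2): (90, -27, 12).

(90, -27, 12)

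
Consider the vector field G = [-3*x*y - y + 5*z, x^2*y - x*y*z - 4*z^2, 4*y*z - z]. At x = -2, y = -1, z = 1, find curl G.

(14, 5, 0)

(∇×G)₁ = ∂G₃/∂y − ∂G₂/∂z = x*y + 12*z
(∇×G)₂ = ∂G₁/∂z − ∂G₃/∂x = 5
(∇×G)₃ = ∂G₂/∂x − ∂G₁/∂y = 2*x*y + 3*x - y*z + 1
∇×G = (x*y + 12*z, 5, 2*x*y + 3*x - y*z + 1)
At (-2, -1, 1): (14, 5, 0).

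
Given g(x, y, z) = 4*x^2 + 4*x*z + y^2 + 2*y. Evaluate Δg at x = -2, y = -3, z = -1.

10

∂²g/∂x² = 8
∂²g/∂y² = 2
∂²g/∂z² = 0
∇²g = 10
At (-2, -3, -1): 10.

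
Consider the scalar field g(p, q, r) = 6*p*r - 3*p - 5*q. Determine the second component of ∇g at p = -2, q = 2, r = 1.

(∇g)_2 = ∂g/∂q = -5
At (-2, 2, 1): -5.

-5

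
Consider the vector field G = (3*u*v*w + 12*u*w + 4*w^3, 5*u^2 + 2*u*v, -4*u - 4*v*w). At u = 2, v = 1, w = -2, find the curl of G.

(8, 82, 34)

(∇×G)₁ = ∂G₃/∂v − ∂G₂/∂w = -4*w
(∇×G)₂ = ∂G₁/∂w − ∂G₃/∂u = 3*u*v + 12*u + 12*w^2 + 4
(∇×G)₃ = ∂G₂/∂u − ∂G₁/∂v = -3*u*w + 10*u + 2*v
∇×G = (-4*w, 3*u*v + 12*u + 12*w^2 + 4, -3*u*w + 10*u + 2*v)
At (2, 1, -2): (8, 82, 34).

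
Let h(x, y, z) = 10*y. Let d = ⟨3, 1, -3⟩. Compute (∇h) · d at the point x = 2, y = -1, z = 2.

10

∂h/∂x = 0
∂h/∂y = 10
∂h/∂z = 0
∇h at (2, -1, 2) = (0, 10, 0)
∇h · d = (0)(3) + (10)(1) + (0)(-3) = 10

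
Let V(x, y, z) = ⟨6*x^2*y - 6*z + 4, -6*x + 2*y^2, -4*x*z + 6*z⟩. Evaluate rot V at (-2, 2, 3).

(0, 6, -30)

(∇×V)₁ = ∂V₃/∂y − ∂V₂/∂z = 0
(∇×V)₂ = ∂V₁/∂z − ∂V₃/∂x = 4*z - 6
(∇×V)₃ = ∂V₂/∂x − ∂V₁/∂y = -6*x^2 - 6
∇×V = (0, 4*z - 6, -6*x^2 - 6)
At (-2, 2, 3): (0, 6, -30).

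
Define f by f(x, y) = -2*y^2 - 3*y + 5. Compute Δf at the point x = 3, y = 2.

-4

∂²f/∂x² = 0
∂²f/∂y² = -4
∇²f = -4
At (3, 2): -4.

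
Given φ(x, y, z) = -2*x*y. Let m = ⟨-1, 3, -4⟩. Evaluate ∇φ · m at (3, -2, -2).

-22

∂φ/∂x = -2*y
∂φ/∂y = -2*x
∂φ/∂z = 0
∇φ at (3, -2, -2) = (4, -6, 0)
∇φ · m = (4)(-1) + (-6)(3) + (0)(-4) = -22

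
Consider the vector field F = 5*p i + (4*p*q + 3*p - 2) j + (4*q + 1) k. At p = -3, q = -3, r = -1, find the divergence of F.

-7

∂F₁/∂p = 5
∂F₂/∂q = 4*p
∂F₃/∂r = 0
∇·F = 4*p + 5
At (-3, -3, -1): -7.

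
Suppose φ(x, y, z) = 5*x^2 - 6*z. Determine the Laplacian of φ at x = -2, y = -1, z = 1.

∂²φ/∂x² = 10
∂²φ/∂y² = 0
∂²φ/∂z² = 0
∇²φ = 10
At (-2, -1, 1): 10.

10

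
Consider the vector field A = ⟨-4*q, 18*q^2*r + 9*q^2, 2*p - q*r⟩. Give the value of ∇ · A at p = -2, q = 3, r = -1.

∂A₁/∂p = 0
∂A₂/∂q = 36*q*r + 18*q
∂A₃/∂r = -q
∇·A = 36*q*r + 17*q
At (-2, 3, -1): -57.

-57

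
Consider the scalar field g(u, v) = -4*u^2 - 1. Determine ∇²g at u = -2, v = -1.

∂²g/∂u² = -8
∂²g/∂v² = 0
∇²g = -8
At (-2, -1): -8.

-8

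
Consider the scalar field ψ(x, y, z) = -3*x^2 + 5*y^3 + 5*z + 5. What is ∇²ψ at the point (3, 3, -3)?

∂²ψ/∂x² = -6
∂²ψ/∂y² = 30*y
∂²ψ/∂z² = 0
∇²ψ = 30*y - 6
At (3, 3, -3): 84.

84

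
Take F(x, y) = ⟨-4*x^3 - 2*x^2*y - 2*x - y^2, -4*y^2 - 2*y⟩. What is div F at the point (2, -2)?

-20

∂F₁/∂x = -12*x^2 - 4*x*y - 2
∂F₂/∂y = -8*y - 2
∇·F = -12*x^2 - 4*x*y - 8*y - 4
At (2, -2): -20.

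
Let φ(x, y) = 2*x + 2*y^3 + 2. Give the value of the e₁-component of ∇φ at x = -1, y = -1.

(∇φ)_1 = ∂φ/∂x = 2
At (-1, -1): 2.

2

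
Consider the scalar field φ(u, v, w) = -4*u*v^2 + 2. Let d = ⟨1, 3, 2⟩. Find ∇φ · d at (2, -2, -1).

∂φ/∂u = -4*v^2
∂φ/∂v = -8*u*v
∂φ/∂w = 0
∇φ at (2, -2, -1) = (-16, 32, 0)
∇φ · d = (-16)(1) + (32)(3) + (0)(2) = 80

80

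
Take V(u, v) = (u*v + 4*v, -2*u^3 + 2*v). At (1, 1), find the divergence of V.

∂V₁/∂u = v
∂V₂/∂v = 2
∇·V = v + 2
At (1, 1): 3.

3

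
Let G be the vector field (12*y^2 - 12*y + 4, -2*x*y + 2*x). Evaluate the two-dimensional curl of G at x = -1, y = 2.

∂G₂/∂x = -2*y + 2
∂G₁/∂y = 24*y - 12
Scalar curl = -26*y + 14
At (-1, 2): -38.

-38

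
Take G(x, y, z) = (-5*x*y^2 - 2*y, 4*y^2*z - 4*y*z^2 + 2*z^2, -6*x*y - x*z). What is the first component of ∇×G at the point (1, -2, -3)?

(∇×G)_1 = ∂G₃/∂y − ∂G₂/∂z
= -6*x − (4*y^2 - 8*y*z + 4*z)
= -6*x - 4*y^2 + 8*y*z - 4*z
At (1, -2, -3): 38.

38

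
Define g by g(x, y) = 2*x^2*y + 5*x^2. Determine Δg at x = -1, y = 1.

∂²g/∂x² = 2*(2*y + 5)
∂²g/∂y² = 0
∇²g = 4*y + 10
At (-1, 1): 14.

14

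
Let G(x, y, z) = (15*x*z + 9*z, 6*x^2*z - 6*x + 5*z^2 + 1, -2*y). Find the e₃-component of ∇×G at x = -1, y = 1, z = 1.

(∇×G)_3 = ∂G₂/∂x − ∂G₁/∂y
= 12*x*z - 6 − (0)
= 12*x*z - 6
At (-1, 1, 1): -18.

-18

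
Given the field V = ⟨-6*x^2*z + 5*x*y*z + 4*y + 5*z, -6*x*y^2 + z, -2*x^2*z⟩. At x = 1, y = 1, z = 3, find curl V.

(-1, 16, -25)

(∇×V)₁ = ∂V₃/∂y − ∂V₂/∂z = -1
(∇×V)₂ = ∂V₁/∂z − ∂V₃/∂x = -6*x^2 + 5*x*y + 4*x*z + 5
(∇×V)₃ = ∂V₂/∂x − ∂V₁/∂y = -5*x*z - 6*y^2 - 4
∇×V = (-1, -6*x^2 + 5*x*y + 4*x*z + 5, -5*x*z - 6*y^2 - 4)
At (1, 1, 3): (-1, 16, -25).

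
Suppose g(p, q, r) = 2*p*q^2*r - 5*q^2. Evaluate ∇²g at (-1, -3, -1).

-6

∂²g/∂p² = 0
∂²g/∂q² = 2*(2*p*r - 5)
∂²g/∂r² = 0
∇²g = 4*p*r - 10
At (-1, -3, -1): -6.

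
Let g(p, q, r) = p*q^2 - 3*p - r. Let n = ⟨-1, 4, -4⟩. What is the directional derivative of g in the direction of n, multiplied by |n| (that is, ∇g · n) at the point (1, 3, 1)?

22

∂g/∂p = q^2 - 3
∂g/∂q = 2*p*q
∂g/∂r = -1
∇g at (1, 3, 1) = (6, 6, -1)
∇g · n = (6)(-1) + (6)(4) + (-1)(-4) = 22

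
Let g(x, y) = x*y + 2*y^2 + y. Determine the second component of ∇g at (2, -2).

(∇g)_2 = ∂g/∂y = x + 4*y + 1
At (2, -2): -5.

-5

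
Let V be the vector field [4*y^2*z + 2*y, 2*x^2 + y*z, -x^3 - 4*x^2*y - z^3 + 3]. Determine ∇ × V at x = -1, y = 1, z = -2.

(∇×V)₁ = ∂V₃/∂y − ∂V₂/∂z = -4*x^2 - y
(∇×V)₂ = ∂V₁/∂z − ∂V₃/∂x = 3*x^2 + 8*x*y + 4*y^2
(∇×V)₃ = ∂V₂/∂x − ∂V₁/∂y = 4*x - 8*y*z - 2
∇×V = (-4*x^2 - y, 3*x^2 + 8*x*y + 4*y^2, 4*x - 8*y*z - 2)
At (-1, 1, -2): (-5, -1, 10).

(-5, -1, 10)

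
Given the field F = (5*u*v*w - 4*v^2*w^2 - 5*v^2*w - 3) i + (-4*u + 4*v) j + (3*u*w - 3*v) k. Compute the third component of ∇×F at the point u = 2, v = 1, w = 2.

(∇×F)_3 = ∂F₂/∂u − ∂F₁/∂v
= -4 − (5*u*w - 8*v*w^2 - 10*v*w)
= -5*u*w + 8*v*w^2 + 10*v*w - 4
At (2, 1, 2): 28.

28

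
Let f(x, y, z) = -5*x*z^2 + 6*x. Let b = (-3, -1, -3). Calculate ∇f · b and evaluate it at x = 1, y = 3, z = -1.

-33

∂f/∂x = -5*z^2 + 6
∂f/∂y = 0
∂f/∂z = -10*x*z
∇f at (1, 3, -1) = (1, 0, 10)
∇f · b = (1)(-3) + (0)(-1) + (10)(-3) = -33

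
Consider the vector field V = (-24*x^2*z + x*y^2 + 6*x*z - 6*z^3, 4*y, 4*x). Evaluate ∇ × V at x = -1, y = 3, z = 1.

(0, -52, 6)

(∇×V)₁ = ∂V₃/∂y − ∂V₂/∂z = 0
(∇×V)₂ = ∂V₁/∂z − ∂V₃/∂x = -24*x^2 + 6*x - 18*z^2 - 4
(∇×V)₃ = ∂V₂/∂x − ∂V₁/∂y = -2*x*y
∇×V = (0, -24*x^2 + 6*x - 18*z^2 - 4, -2*x*y)
At (-1, 3, 1): (0, -52, 6).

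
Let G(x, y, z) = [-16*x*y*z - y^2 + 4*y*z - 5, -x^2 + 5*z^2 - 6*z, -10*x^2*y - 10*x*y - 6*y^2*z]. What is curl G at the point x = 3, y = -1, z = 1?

(-112, -26, 36)

(∇×G)₁ = ∂G₃/∂y − ∂G₂/∂z = -10*x^2 - 10*x - 12*y*z - 10*z + 6
(∇×G)₂ = ∂G₁/∂z − ∂G₃/∂x = 4*x*y + 14*y
(∇×G)₃ = ∂G₂/∂x − ∂G₁/∂y = 16*x*z - 2*x + 2*y - 4*z
∇×G = (-10*x^2 - 10*x - 12*y*z - 10*z + 6, 4*x*y + 14*y, 16*x*z - 2*x + 2*y - 4*z)
At (3, -1, 1): (-112, -26, 36).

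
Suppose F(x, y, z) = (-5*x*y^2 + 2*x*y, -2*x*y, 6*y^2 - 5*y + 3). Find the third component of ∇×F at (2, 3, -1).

(∇×F)_3 = ∂F₂/∂x − ∂F₁/∂y
= -2*y − (-10*x*y + 2*x)
= 10*x*y - 2*x - 2*y
At (2, 3, -1): 50.

50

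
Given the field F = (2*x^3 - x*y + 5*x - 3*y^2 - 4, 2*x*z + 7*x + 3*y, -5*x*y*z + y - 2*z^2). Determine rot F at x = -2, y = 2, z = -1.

(-5, -10, 15)

(∇×F)₁ = ∂F₃/∂y − ∂F₂/∂z = -5*x*z - 2*x + 1
(∇×F)₂ = ∂F₁/∂z − ∂F₃/∂x = 5*y*z
(∇×F)₃ = ∂F₂/∂x − ∂F₁/∂y = x + 6*y + 2*z + 7
∇×F = (-5*x*z - 2*x + 1, 5*y*z, x + 6*y + 2*z + 7)
At (-2, 2, -1): (-5, -10, 15).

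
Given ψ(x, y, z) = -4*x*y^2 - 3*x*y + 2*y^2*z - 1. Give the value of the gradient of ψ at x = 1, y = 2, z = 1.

(-22, -11, 8)

∂ψ/∂x = -4*y^2 - 3*y
∂ψ/∂y = -8*x*y - 3*x + 4*y*z
∂ψ/∂z = 2*y^2
∇ψ = (-4*y^2 - 3*y, -8*x*y - 3*x + 4*y*z, 2*y^2)
At (1, 2, 1): (-22, -11, 8).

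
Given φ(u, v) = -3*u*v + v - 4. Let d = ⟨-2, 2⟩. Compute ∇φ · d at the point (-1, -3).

∂φ/∂u = -3*v
∂φ/∂v = -3*u + 1
∇φ at (-1, -3) = (9, 4)
∇φ · d = (9)(-2) + (4)(2) = -10

-10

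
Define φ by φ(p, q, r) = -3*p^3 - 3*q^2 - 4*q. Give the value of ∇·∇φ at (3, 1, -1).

-60

∂²φ/∂p² = -18*p
∂²φ/∂q² = -6
∂²φ/∂r² = 0
∇²φ = -18*p - 6
At (3, 1, -1): -60.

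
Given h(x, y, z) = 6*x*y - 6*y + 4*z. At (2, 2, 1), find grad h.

∂h/∂x = 6*y
∂h/∂y = 6*x - 6
∂h/∂z = 4
∇h = (6*y, 6*x - 6, 4)
At (2, 2, 1): (12, 6, 4).

(12, 6, 4)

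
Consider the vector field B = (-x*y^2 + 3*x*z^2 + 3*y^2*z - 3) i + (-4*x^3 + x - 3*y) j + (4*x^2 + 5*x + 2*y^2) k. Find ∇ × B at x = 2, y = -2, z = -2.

(-8, -33, -79)

(∇×B)₁ = ∂B₃/∂y − ∂B₂/∂z = 4*y
(∇×B)₂ = ∂B₁/∂z − ∂B₃/∂x = 6*x*z - 8*x + 3*y^2 - 5
(∇×B)₃ = ∂B₂/∂x − ∂B₁/∂y = -12*x^2 + 2*x*y - 6*y*z + 1
∇×B = (4*y, 6*x*z - 8*x + 3*y^2 - 5, -12*x^2 + 2*x*y - 6*y*z + 1)
At (2, -2, -2): (-8, -33, -79).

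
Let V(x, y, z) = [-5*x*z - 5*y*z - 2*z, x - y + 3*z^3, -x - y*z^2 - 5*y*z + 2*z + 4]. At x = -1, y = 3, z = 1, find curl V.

(-15, -11, 6)

(∇×V)₁ = ∂V₃/∂y − ∂V₂/∂z = -10*z^2 - 5*z
(∇×V)₂ = ∂V₁/∂z − ∂V₃/∂x = -5*x - 5*y - 1
(∇×V)₃ = ∂V₂/∂x − ∂V₁/∂y = 5*z + 1
∇×V = (-10*z^2 - 5*z, -5*x - 5*y - 1, 5*z + 1)
At (-1, 3, 1): (-15, -11, 6).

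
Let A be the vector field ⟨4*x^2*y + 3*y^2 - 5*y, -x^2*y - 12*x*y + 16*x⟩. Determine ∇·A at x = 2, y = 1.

-12

∂A₁/∂x = 8*x*y
∂A₂/∂y = -x^2 - 12*x
∇·A = -x^2 + 8*x*y - 12*x
At (2, 1): -12.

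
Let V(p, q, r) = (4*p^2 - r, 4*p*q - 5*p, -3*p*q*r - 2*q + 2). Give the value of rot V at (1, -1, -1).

(1, 2, -9)

(∇×V)₁ = ∂V₃/∂q − ∂V₂/∂r = -3*p*r - 2
(∇×V)₂ = ∂V₁/∂r − ∂V₃/∂p = 3*q*r - 1
(∇×V)₃ = ∂V₂/∂p − ∂V₁/∂q = 4*q - 5
∇×V = (-3*p*r - 2, 3*q*r - 1, 4*q - 5)
At (1, -1, -1): (1, 2, -9).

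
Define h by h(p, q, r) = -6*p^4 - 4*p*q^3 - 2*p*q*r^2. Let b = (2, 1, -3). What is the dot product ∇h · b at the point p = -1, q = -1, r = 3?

∂h/∂p = -24*p^3 - 4*q^3 - 2*q*r^2
∂h/∂q = -12*p*q^2 - 2*p*r^2
∂h/∂r = -4*p*q*r
∇h at (-1, -1, 3) = (46, 30, -12)
∇h · b = (46)(2) + (30)(1) + (-12)(-3) = 158

158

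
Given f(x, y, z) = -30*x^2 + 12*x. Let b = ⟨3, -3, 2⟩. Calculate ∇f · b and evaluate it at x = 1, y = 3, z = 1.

-144

∂f/∂x = -60*x + 12
∂f/∂y = 0
∂f/∂z = 0
∇f at (1, 3, 1) = (-48, 0, 0)
∇f · b = (-48)(3) + (0)(-3) + (0)(2) = -144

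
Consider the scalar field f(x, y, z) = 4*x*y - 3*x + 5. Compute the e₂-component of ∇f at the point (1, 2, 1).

4

(∇f)_2 = ∂f/∂y = 4*x
At (1, 2, 1): 4.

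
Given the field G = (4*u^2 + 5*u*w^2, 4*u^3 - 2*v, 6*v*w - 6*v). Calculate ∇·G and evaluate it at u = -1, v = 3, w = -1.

∂G₁/∂u = 8*u + 5*w^2
∂G₂/∂v = -2
∂G₃/∂w = 6*v
∇·G = 8*u + 6*v + 5*w^2 - 2
At (-1, 3, -1): 13.

13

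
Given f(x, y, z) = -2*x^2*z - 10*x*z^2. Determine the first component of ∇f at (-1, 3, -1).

-14

(∇f)_1 = ∂f/∂x = -4*x*z - 10*z^2
At (-1, 3, -1): -14.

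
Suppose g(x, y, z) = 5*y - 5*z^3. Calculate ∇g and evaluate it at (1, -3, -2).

(0, 5, -60)

∂g/∂x = 0
∂g/∂y = 5
∂g/∂z = -15*z^2
∇g = (0, 5, -15*z^2)
At (1, -3, -2): (0, 5, -60).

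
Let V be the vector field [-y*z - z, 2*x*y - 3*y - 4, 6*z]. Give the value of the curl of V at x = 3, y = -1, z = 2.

(∇×V)₁ = ∂V₃/∂y − ∂V₂/∂z = 0
(∇×V)₂ = ∂V₁/∂z − ∂V₃/∂x = -y - 1
(∇×V)₃ = ∂V₂/∂x − ∂V₁/∂y = 2*y + z
∇×V = (0, -y - 1, 2*y + z)
At (3, -1, 2): (0, 0, 0).

(0, 0, 0)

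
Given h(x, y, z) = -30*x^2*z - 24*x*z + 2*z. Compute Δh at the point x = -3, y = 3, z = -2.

120

∂²h/∂x² = -60*z
∂²h/∂y² = 0
∂²h/∂z² = 0
∇²h = -60*z
At (-3, 3, -2): 120.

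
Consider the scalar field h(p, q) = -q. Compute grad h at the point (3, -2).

(0, -1)

∂h/∂p = 0
∂h/∂q = -1
∇h = (0, -1)
At (3, -2): (0, -1).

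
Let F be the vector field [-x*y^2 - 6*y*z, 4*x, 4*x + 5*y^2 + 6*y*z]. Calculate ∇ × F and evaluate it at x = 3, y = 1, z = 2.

(22, -10, 22)

(∇×F)₁ = ∂F₃/∂y − ∂F₂/∂z = 10*y + 6*z
(∇×F)₂ = ∂F₁/∂z − ∂F₃/∂x = -6*y - 4
(∇×F)₃ = ∂F₂/∂x − ∂F₁/∂y = 2*x*y + 6*z + 4
∇×F = (10*y + 6*z, -6*y - 4, 2*x*y + 6*z + 4)
At (3, 1, 2): (22, -10, 22).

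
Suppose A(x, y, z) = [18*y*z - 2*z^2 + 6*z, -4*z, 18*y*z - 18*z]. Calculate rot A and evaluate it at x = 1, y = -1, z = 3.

(∇×A)₁ = ∂A₃/∂y − ∂A₂/∂z = 18*z + 4
(∇×A)₂ = ∂A₁/∂z − ∂A₃/∂x = 18*y - 4*z + 6
(∇×A)₃ = ∂A₂/∂x − ∂A₁/∂y = -18*z
∇×A = (18*z + 4, 18*y - 4*z + 6, -18*z)
At (1, -1, 3): (58, -24, -54).

(58, -24, -54)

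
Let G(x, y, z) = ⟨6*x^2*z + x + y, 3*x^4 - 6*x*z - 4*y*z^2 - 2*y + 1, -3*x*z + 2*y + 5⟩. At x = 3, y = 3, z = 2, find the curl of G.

(68, 60, 311)

(∇×G)₁ = ∂G₃/∂y − ∂G₂/∂z = 6*x + 8*y*z + 2
(∇×G)₂ = ∂G₁/∂z − ∂G₃/∂x = 6*x^2 + 3*z
(∇×G)₃ = ∂G₂/∂x − ∂G₁/∂y = 12*x^3 - 6*z - 1
∇×G = (6*x + 8*y*z + 2, 6*x^2 + 3*z, 12*x^3 - 6*z - 1)
At (3, 3, 2): (68, 60, 311).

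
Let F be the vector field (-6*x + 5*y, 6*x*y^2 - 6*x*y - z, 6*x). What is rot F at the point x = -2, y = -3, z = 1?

(1, -6, 67)

(∇×F)₁ = ∂F₃/∂y − ∂F₂/∂z = 1
(∇×F)₂ = ∂F₁/∂z − ∂F₃/∂x = -6
(∇×F)₃ = ∂F₂/∂x − ∂F₁/∂y = 6*y^2 - 6*y - 5
∇×F = (1, -6, 6*y^2 - 6*y - 5)
At (-2, -3, 1): (1, -6, 67).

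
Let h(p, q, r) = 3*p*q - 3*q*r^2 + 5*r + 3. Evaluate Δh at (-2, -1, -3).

∂²h/∂p² = 0
∂²h/∂q² = 0
∂²h/∂r² = -6*q
∇²h = -6*q
At (-2, -1, -3): 6.

6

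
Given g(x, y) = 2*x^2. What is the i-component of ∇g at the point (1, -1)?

(∇g)_1 = ∂g/∂x = 4*x
At (1, -1): 4.

4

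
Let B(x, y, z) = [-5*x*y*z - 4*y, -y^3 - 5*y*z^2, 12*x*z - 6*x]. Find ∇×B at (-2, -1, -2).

(20, 20, 24)

(∇×B)₁ = ∂B₃/∂y − ∂B₂/∂z = 10*y*z
(∇×B)₂ = ∂B₁/∂z − ∂B₃/∂x = -5*x*y - 12*z + 6
(∇×B)₃ = ∂B₂/∂x − ∂B₁/∂y = 5*x*z + 4
∇×B = (10*y*z, -5*x*y - 12*z + 6, 5*x*z + 4)
At (-2, -1, -2): (20, 20, 24).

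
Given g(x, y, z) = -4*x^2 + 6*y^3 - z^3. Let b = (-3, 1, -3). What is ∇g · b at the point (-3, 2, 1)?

9

∂g/∂x = -8*x
∂g/∂y = 18*y^2
∂g/∂z = -3*z^2
∇g at (-3, 2, 1) = (24, 72, -3)
∇g · b = (24)(-3) + (72)(1) + (-3)(-3) = 9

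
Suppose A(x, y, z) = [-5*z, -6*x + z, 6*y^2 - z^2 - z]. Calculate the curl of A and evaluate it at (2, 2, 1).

(∇×A)₁ = ∂A₃/∂y − ∂A₂/∂z = 12*y - 1
(∇×A)₂ = ∂A₁/∂z − ∂A₃/∂x = -5
(∇×A)₃ = ∂A₂/∂x − ∂A₁/∂y = -6
∇×A = (12*y - 1, -5, -6)
At (2, 2, 1): (23, -5, -6).

(23, -5, -6)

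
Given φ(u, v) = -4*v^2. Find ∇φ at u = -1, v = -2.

∂φ/∂u = 0
∂φ/∂v = -8*v
∇φ = (0, -8*v)
At (-1, -2): (0, 16).

(0, 16)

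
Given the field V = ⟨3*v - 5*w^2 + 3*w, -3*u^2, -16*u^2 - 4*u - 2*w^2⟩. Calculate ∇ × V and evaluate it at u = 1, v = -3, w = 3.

(0, 9, -9)

(∇×V)₁ = ∂V₃/∂v − ∂V₂/∂w = 0
(∇×V)₂ = ∂V₁/∂w − ∂V₃/∂u = 32*u - 10*w + 7
(∇×V)₃ = ∂V₂/∂u − ∂V₁/∂v = -6*u - 3
∇×V = (0, 32*u - 10*w + 7, -6*u - 3)
At (1, -3, 3): (0, 9, -9).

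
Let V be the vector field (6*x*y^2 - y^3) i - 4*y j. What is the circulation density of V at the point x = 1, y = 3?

-9

∂V₂/∂x = 0
∂V₁/∂y = 12*x*y - 3*y^2
Scalar curl = -12*x*y + 3*y^2
At (1, 3): -9.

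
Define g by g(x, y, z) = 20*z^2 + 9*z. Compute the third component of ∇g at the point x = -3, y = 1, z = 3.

129

(∇g)_3 = ∂g/∂z = 40*z + 9
At (-3, 1, 3): 129.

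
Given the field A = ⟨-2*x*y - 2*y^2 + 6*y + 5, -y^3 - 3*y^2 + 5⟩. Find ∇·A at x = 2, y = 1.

∂A₁/∂x = -2*y
∂A₂/∂y = -3*y^2 - 6*y
∇·A = -3*y^2 - 8*y
At (2, 1): -11.

-11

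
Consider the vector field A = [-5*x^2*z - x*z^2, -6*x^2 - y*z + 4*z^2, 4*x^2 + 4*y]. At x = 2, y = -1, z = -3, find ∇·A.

∂A₁/∂x = -10*x*z - z^2
∂A₂/∂y = -z
∂A₃/∂z = 0
∇·A = -10*x*z - z^2 - z
At (2, -1, -3): 54.

54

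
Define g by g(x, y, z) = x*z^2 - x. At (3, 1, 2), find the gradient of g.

(3, 0, 12)

∂g/∂x = z^2 - 1
∂g/∂y = 0
∂g/∂z = 2*x*z
∇g = (z^2 - 1, 0, 2*x*z)
At (3, 1, 2): (3, 0, 12).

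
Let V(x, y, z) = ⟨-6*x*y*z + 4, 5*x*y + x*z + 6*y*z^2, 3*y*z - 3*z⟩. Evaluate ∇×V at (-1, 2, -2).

(∇×V)₁ = ∂V₃/∂y − ∂V₂/∂z = -x - 12*y*z + 3*z
(∇×V)₂ = ∂V₁/∂z − ∂V₃/∂x = -6*x*y
(∇×V)₃ = ∂V₂/∂x − ∂V₁/∂y = 6*x*z + 5*y + z
∇×V = (-x - 12*y*z + 3*z, -6*x*y, 6*x*z + 5*y + z)
At (-1, 2, -2): (43, 12, 20).

(43, 12, 20)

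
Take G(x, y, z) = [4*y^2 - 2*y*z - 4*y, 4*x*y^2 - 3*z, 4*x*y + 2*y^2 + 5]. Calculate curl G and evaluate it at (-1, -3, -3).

(∇×G)₁ = ∂G₃/∂y − ∂G₂/∂z = 4*x + 4*y + 3
(∇×G)₂ = ∂G₁/∂z − ∂G₃/∂x = -6*y
(∇×G)₃ = ∂G₂/∂x − ∂G₁/∂y = 4*y^2 - 8*y + 2*z + 4
∇×G = (4*x + 4*y + 3, -6*y, 4*y^2 - 8*y + 2*z + 4)
At (-1, -3, -3): (-13, 18, 58).

(-13, 18, 58)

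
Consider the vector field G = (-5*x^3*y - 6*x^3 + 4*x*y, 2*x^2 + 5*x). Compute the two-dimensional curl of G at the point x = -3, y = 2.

∂G₂/∂x = 4*x + 5
∂G₁/∂y = -5*x^3 + 4*x
Scalar curl = 5*x^3 + 5
At (-3, 2): -130.

-130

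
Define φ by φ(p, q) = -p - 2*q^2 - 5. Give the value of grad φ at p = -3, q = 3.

(-1, -12)

∂φ/∂p = -1
∂φ/∂q = -4*q
∇φ = (-1, -4*q)
At (-3, 3): (-1, -12).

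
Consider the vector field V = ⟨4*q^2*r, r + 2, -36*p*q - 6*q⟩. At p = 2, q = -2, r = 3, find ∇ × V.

(∇×V)₁ = ∂V₃/∂q − ∂V₂/∂r = -36*p - 7
(∇×V)₂ = ∂V₁/∂r − ∂V₃/∂p = 4*q^2 + 36*q
(∇×V)₃ = ∂V₂/∂p − ∂V₁/∂q = -8*q*r
∇×V = (-36*p - 7, 4*q^2 + 36*q, -8*q*r)
At (2, -2, 3): (-79, -56, 48).

(-79, -56, 48)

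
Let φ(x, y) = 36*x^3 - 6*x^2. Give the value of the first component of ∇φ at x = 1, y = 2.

(∇φ)_1 = ∂φ/∂x = 108*x^2 - 12*x
At (1, 2): 96.

96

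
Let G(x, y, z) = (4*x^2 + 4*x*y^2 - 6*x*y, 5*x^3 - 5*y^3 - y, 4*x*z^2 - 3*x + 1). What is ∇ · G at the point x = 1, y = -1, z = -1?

-6

∂G₁/∂x = 8*x + 4*y^2 - 6*y
∂G₂/∂y = -15*y^2 - 1
∂G₃/∂z = 8*x*z
∇·G = 8*x*z + 8*x - 11*y^2 - 6*y - 1
At (1, -1, -1): -6.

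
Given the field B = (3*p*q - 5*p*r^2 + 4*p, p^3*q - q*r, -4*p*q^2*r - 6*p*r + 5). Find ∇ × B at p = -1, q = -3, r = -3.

(69, -156, -6)

(∇×B)₁ = ∂B₃/∂q − ∂B₂/∂r = -8*p*q*r + q
(∇×B)₂ = ∂B₁/∂r − ∂B₃/∂p = -10*p*r + 4*q^2*r + 6*r
(∇×B)₃ = ∂B₂/∂p − ∂B₁/∂q = 3*p^2*q - 3*p
∇×B = (-8*p*q*r + q, -10*p*r + 4*q^2*r + 6*r, 3*p^2*q - 3*p)
At (-1, -3, -3): (69, -156, -6).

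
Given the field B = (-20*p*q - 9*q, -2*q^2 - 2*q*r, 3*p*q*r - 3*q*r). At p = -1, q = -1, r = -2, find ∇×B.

(10, -6, -11)

(∇×B)₁ = ∂B₃/∂q − ∂B₂/∂r = 3*p*r + 2*q - 3*r
(∇×B)₂ = ∂B₁/∂r − ∂B₃/∂p = -3*q*r
(∇×B)₃ = ∂B₂/∂p − ∂B₁/∂q = 20*p + 9
∇×B = (3*p*r + 2*q - 3*r, -3*q*r, 20*p + 9)
At (-1, -1, -2): (10, -6, -11).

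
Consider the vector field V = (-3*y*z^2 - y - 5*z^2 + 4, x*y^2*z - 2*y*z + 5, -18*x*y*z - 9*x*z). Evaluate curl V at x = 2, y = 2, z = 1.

(∇×V)₁ = ∂V₃/∂y − ∂V₂/∂z = -x*y^2 - 18*x*z + 2*y
(∇×V)₂ = ∂V₁/∂z − ∂V₃/∂x = 12*y*z - z
(∇×V)₃ = ∂V₂/∂x − ∂V₁/∂y = y^2*z + 3*z^2 + 1
∇×V = (-x*y^2 - 18*x*z + 2*y, 12*y*z - z, y^2*z + 3*z^2 + 1)
At (2, 2, 1): (-40, 23, 8).

(-40, 23, 8)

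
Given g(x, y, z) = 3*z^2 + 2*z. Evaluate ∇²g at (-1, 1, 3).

∂²g/∂x² = 0
∂²g/∂y² = 0
∂²g/∂z² = 6
∇²g = 6
At (-1, 1, 3): 6.

6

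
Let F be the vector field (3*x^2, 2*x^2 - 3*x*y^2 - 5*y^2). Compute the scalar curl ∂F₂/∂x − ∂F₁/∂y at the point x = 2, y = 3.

-19

∂F₂/∂x = 4*x - 3*y^2
∂F₁/∂y = 0
Scalar curl = 4*x - 3*y^2
At (2, 3): -19.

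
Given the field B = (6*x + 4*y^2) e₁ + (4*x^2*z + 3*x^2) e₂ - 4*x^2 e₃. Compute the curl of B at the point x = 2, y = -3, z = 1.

(∇×B)₁ = ∂B₃/∂y − ∂B₂/∂z = -4*x^2
(∇×B)₂ = ∂B₁/∂z − ∂B₃/∂x = 8*x
(∇×B)₃ = ∂B₂/∂x − ∂B₁/∂y = 8*x*z + 6*x - 8*y
∇×B = (-4*x^2, 8*x, 8*x*z + 6*x - 8*y)
At (2, -3, 1): (-16, 16, 52).

(-16, 16, 52)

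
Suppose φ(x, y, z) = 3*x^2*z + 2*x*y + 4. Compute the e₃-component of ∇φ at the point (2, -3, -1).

(∇φ)_3 = ∂φ/∂z = 3*x^2
At (2, -3, -1): 12.

12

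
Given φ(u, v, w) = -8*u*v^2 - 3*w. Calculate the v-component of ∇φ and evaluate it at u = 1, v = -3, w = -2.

48

(∇φ)_2 = ∂φ/∂v = -16*u*v
At (1, -3, -2): 48.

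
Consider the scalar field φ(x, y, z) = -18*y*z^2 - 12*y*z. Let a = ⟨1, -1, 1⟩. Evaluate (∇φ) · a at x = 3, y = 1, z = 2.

∂φ/∂x = 0
∂φ/∂y = -18*z^2 - 12*z
∂φ/∂z = -36*y*z - 12*y
∇φ at (3, 1, 2) = (0, -96, -84)
∇φ · a = (0)(1) + (-96)(-1) + (-84)(1) = 12

12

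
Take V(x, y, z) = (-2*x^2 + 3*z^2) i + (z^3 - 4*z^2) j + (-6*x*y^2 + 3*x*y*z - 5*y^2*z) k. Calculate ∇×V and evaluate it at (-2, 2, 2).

(∇×V)₁ = ∂V₃/∂y − ∂V₂/∂z = -12*x*y + 3*x*z - 10*y*z - 3*z^2 + 8*z
(∇×V)₂ = ∂V₁/∂z − ∂V₃/∂x = 6*y^2 - 3*y*z + 6*z
(∇×V)₃ = ∂V₂/∂x − ∂V₁/∂y = 0
∇×V = (-12*x*y + 3*x*z - 10*y*z - 3*z^2 + 8*z, 6*y^2 - 3*y*z + 6*z, 0)
At (-2, 2, 2): (0, 24, 0).

(0, 24, 0)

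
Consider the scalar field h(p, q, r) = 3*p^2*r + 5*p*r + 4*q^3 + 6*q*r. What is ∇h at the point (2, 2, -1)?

∂h/∂p = 6*p*r + 5*r
∂h/∂q = 12*q^2 + 6*r
∂h/∂r = 3*p^2 + 5*p + 6*q
∇h = (6*p*r + 5*r, 12*q^2 + 6*r, 3*p^2 + 5*p + 6*q)
At (2, 2, -1): (-17, 42, 34).

(-17, 42, 34)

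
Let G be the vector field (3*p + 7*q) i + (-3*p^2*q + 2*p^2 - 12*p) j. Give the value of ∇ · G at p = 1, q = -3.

∂G₁/∂p = 3
∂G₂/∂q = -3*p^2
∇·G = -3*p^2 + 3
At (1, -3): 0.

0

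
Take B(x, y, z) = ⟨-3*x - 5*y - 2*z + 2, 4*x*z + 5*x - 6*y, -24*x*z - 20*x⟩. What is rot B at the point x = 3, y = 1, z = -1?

(∇×B)₁ = ∂B₃/∂y − ∂B₂/∂z = -4*x
(∇×B)₂ = ∂B₁/∂z − ∂B₃/∂x = 24*z + 18
(∇×B)₃ = ∂B₂/∂x − ∂B₁/∂y = 4*z + 10
∇×B = (-4*x, 24*z + 18, 4*z + 10)
At (3, 1, -1): (-12, -6, 6).

(-12, -6, 6)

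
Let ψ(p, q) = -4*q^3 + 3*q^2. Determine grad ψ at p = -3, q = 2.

∂ψ/∂p = 0
∂ψ/∂q = -12*q^2 + 6*q
∇ψ = (0, -12*q^2 + 6*q)
At (-3, 2): (0, -36).

(0, -36)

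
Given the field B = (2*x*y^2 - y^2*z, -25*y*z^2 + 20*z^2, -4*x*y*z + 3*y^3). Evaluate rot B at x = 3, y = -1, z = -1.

(∇×B)₁ = ∂B₃/∂y − ∂B₂/∂z = -4*x*z + 9*y^2 + 50*y*z - 40*z
(∇×B)₂ = ∂B₁/∂z − ∂B₃/∂x = -y^2 + 4*y*z
(∇×B)₃ = ∂B₂/∂x − ∂B₁/∂y = -4*x*y + 2*y*z
∇×B = (-4*x*z + 9*y^2 + 50*y*z - 40*z, -y^2 + 4*y*z, -4*x*y + 2*y*z)
At (3, -1, -1): (111, 3, 14).

(111, 3, 14)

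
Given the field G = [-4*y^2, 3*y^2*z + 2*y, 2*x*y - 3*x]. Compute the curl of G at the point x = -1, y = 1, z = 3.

(-5, 1, 8)

(∇×G)₁ = ∂G₃/∂y − ∂G₂/∂z = 2*x - 3*y^2
(∇×G)₂ = ∂G₁/∂z − ∂G₃/∂x = -2*y + 3
(∇×G)₃ = ∂G₂/∂x − ∂G₁/∂y = 8*y
∇×G = (2*x - 3*y^2, -2*y + 3, 8*y)
At (-1, 1, 3): (-5, 1, 8).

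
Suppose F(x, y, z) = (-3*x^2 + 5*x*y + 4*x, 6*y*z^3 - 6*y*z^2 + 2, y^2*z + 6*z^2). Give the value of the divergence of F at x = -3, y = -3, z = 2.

∂F₁/∂x = -6*x + 5*y + 4
∂F₂/∂y = 6*z^3 - 6*z^2
∂F₃/∂z = y^2 + 12*z
∇·F = -6*x + y^2 + 5*y + 6*z^3 - 6*z^2 + 12*z + 4
At (-3, -3, 2): 64.

64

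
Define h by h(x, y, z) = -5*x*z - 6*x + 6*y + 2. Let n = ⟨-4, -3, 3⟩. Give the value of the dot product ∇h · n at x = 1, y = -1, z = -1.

∂h/∂x = -5*z - 6
∂h/∂y = 6
∂h/∂z = -5*x
∇h at (1, -1, -1) = (-1, 6, -5)
∇h · n = (-1)(-4) + (6)(-3) + (-5)(3) = -29

-29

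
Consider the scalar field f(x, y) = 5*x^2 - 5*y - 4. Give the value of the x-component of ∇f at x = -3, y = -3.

-30

(∇f)_1 = ∂f/∂x = 10*x
At (-3, -3): -30.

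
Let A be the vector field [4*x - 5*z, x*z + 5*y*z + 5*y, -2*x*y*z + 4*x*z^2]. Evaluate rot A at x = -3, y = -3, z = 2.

(30, -33, 2)

(∇×A)₁ = ∂A₃/∂y − ∂A₂/∂z = -2*x*z - x - 5*y
(∇×A)₂ = ∂A₁/∂z − ∂A₃/∂x = 2*y*z - 4*z^2 - 5
(∇×A)₃ = ∂A₂/∂x − ∂A₁/∂y = z
∇×A = (-2*x*z - x - 5*y, 2*y*z - 4*z^2 - 5, z)
At (-3, -3, 2): (30, -33, 2).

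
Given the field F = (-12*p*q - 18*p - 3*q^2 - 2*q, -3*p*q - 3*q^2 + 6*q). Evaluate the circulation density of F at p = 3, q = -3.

∂F₂/∂p = -3*q
∂F₁/∂q = -12*p - 6*q - 2
Scalar curl = 12*p + 3*q + 2
At (3, -3): 29.

29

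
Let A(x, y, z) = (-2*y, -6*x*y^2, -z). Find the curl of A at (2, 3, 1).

(∇×A)₁ = ∂A₃/∂y − ∂A₂/∂z = 0
(∇×A)₂ = ∂A₁/∂z − ∂A₃/∂x = 0
(∇×A)₃ = ∂A₂/∂x − ∂A₁/∂y = -6*y^2 + 2
∇×A = (0, 0, -6*y^2 + 2)
At (2, 3, 1): (0, 0, -52).

(0, 0, -52)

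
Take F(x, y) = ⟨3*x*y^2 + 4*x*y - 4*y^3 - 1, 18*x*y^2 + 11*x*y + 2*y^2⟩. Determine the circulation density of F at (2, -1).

∂F₂/∂x = 18*y^2 + 11*y
∂F₁/∂y = 6*x*y + 4*x - 12*y^2
Scalar curl = -6*x*y - 4*x + 30*y^2 + 11*y
At (2, -1): 23.

23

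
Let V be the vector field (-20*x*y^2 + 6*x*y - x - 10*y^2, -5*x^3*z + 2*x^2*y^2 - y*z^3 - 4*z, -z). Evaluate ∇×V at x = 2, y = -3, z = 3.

(-37, 0, -420)

(∇×V)₁ = ∂V₃/∂y − ∂V₂/∂z = 5*x^3 + 3*y*z^2 + 4
(∇×V)₂ = ∂V₁/∂z − ∂V₃/∂x = 0
(∇×V)₃ = ∂V₂/∂x − ∂V₁/∂y = -15*x^2*z + 4*x*y^2 + 40*x*y - 6*x + 20*y
∇×V = (5*x^3 + 3*y*z^2 + 4, 0, -15*x^2*z + 4*x*y^2 + 40*x*y - 6*x + 20*y)
At (2, -3, 3): (-37, 0, -420).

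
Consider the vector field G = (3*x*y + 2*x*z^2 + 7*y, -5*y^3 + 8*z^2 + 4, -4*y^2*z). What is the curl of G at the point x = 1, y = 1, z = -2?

(48, -8, -10)

(∇×G)₁ = ∂G₃/∂y − ∂G₂/∂z = -8*y*z - 16*z
(∇×G)₂ = ∂G₁/∂z − ∂G₃/∂x = 4*x*z
(∇×G)₃ = ∂G₂/∂x − ∂G₁/∂y = -3*x - 7
∇×G = (-8*y*z - 16*z, 4*x*z, -3*x - 7)
At (1, 1, -2): (48, -8, -10).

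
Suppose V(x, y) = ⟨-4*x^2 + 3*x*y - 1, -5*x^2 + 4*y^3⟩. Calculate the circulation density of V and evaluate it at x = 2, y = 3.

∂V₂/∂x = -10*x
∂V₁/∂y = 3*x
Scalar curl = -13*x
At (2, 3): -26.

-26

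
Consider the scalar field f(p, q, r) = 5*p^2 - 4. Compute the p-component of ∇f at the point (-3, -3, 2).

-30

(∇f)_1 = ∂f/∂p = 10*p
At (-3, -3, 2): -30.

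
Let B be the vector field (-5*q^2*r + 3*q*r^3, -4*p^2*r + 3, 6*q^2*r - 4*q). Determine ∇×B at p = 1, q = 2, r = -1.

(∇×B)₁ = ∂B₃/∂q − ∂B₂/∂r = 4*p^2 + 12*q*r - 4
(∇×B)₂ = ∂B₁/∂r − ∂B₃/∂p = -5*q^2 + 9*q*r^2
(∇×B)₃ = ∂B₂/∂p − ∂B₁/∂q = -8*p*r + 10*q*r - 3*r^3
∇×B = (4*p^2 + 12*q*r - 4, -5*q^2 + 9*q*r^2, -8*p*r + 10*q*r - 3*r^3)
At (1, 2, -1): (-24, -2, -9).

(-24, -2, -9)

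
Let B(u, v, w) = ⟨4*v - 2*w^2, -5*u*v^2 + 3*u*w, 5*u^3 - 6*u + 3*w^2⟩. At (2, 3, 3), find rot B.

(-6, -66, -40)

(∇×B)₁ = ∂B₃/∂v − ∂B₂/∂w = -3*u
(∇×B)₂ = ∂B₁/∂w − ∂B₃/∂u = -15*u^2 - 4*w + 6
(∇×B)₃ = ∂B₂/∂u − ∂B₁/∂v = -5*v^2 + 3*w - 4
∇×B = (-3*u, -15*u^2 - 4*w + 6, -5*v^2 + 3*w - 4)
At (2, 3, 3): (-6, -66, -40).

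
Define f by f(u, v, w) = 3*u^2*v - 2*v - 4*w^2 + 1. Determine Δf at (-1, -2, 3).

∂²f/∂u² = 6*v
∂²f/∂v² = 0
∂²f/∂w² = -8
∇²f = 6*v - 8
At (-1, -2, 3): -20.

-20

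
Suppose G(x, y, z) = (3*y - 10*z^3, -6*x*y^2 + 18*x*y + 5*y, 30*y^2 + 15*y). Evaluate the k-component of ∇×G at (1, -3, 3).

(∇×G)_3 = ∂G₂/∂x − ∂G₁/∂y
= -6*y^2 + 18*y − (3)
= -6*y^2 + 18*y - 3
At (1, -3, 3): -111.

-111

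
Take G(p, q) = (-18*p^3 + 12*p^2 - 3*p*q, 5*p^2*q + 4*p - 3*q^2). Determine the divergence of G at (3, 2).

∂G₁/∂p = -54*p^2 + 24*p - 3*q
∂G₂/∂q = 5*p^2 - 6*q
∇·G = -49*p^2 + 24*p - 9*q
At (3, 2): -387.

-387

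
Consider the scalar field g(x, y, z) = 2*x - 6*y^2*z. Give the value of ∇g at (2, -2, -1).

∂g/∂x = 2
∂g/∂y = -12*y*z
∂g/∂z = -6*y^2
∇g = (2, -12*y*z, -6*y^2)
At (2, -2, -1): (2, -24, -24).

(2, -24, -24)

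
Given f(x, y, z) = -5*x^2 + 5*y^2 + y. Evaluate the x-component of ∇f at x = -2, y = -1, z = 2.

(∇f)_1 = ∂f/∂x = -10*x
At (-2, -1, 2): 20.

20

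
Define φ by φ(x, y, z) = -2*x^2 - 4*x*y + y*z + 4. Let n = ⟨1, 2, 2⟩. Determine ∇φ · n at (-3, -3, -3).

∂φ/∂x = -4*x - 4*y
∂φ/∂y = -4*x + z
∂φ/∂z = y
∇φ at (-3, -3, -3) = (24, 9, -3)
∇φ · n = (24)(1) + (9)(2) + (-3)(2) = 36

36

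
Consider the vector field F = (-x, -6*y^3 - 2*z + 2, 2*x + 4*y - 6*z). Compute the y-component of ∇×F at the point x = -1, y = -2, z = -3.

-2

(∇×F)_2 = ∂F₁/∂z − ∂F₃/∂x
= 0 − (2)
= -2
At (-1, -2, -3): -2.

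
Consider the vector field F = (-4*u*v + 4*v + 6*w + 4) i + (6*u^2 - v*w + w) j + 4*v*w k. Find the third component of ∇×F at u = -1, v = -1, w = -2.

(∇×F)_3 = ∂F₂/∂u − ∂F₁/∂v
= 12*u − (-4*u + 4)
= 16*u - 4
At (-1, -1, -2): -20.

-20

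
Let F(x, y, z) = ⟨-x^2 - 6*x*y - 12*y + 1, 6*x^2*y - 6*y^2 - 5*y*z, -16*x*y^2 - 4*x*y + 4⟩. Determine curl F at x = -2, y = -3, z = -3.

(∇×F)₁ = ∂F₃/∂y − ∂F₂/∂z = -32*x*y - 4*x + 5*y
(∇×F)₂ = ∂F₁/∂z − ∂F₃/∂x = 16*y^2 + 4*y
(∇×F)₃ = ∂F₂/∂x − ∂F₁/∂y = 12*x*y + 6*x + 12
∇×F = (-32*x*y - 4*x + 5*y, 16*y^2 + 4*y, 12*x*y + 6*x + 12)
At (-2, -3, -3): (-199, 132, 72).

(-199, 132, 72)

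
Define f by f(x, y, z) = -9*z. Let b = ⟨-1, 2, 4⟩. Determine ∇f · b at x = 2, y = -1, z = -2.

-36

∂f/∂x = 0
∂f/∂y = 0
∂f/∂z = -9
∇f at (2, -1, -2) = (0, 0, -9)
∇f · b = (0)(-1) + (0)(2) + (-9)(4) = -36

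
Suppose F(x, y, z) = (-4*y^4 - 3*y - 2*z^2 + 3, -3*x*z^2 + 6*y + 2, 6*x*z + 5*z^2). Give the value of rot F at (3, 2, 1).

(18, -10, 128)

(∇×F)₁ = ∂F₃/∂y − ∂F₂/∂z = 6*x*z
(∇×F)₂ = ∂F₁/∂z − ∂F₃/∂x = -10*z
(∇×F)₃ = ∂F₂/∂x − ∂F₁/∂y = 16*y^3 - 3*z^2 + 3
∇×F = (6*x*z, -10*z, 16*y^3 - 3*z^2 + 3)
At (3, 2, 1): (18, -10, 128).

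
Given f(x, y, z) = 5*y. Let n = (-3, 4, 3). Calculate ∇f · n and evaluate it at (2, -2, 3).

∂f/∂x = 0
∂f/∂y = 5
∂f/∂z = 0
∇f at (2, -2, 3) = (0, 5, 0)
∇f · n = (0)(-3) + (5)(4) + (0)(3) = 20

20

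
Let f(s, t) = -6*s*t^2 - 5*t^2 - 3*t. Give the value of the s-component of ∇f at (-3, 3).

(∇f)_1 = ∂f/∂s = -6*t^2
At (-3, 3): -54.

-54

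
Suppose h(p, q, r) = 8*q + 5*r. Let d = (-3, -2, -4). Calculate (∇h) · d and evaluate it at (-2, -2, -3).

∂h/∂p = 0
∂h/∂q = 8
∂h/∂r = 5
∇h at (-2, -2, -3) = (0, 8, 5)
∇h · d = (0)(-3) + (8)(-2) + (5)(-4) = -36

-36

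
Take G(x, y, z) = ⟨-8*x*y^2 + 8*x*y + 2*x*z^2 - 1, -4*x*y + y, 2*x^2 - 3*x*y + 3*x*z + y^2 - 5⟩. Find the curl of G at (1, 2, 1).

(∇×G)₁ = ∂G₃/∂y − ∂G₂/∂z = -3*x + 2*y
(∇×G)₂ = ∂G₁/∂z − ∂G₃/∂x = 4*x*z - 4*x + 3*y - 3*z
(∇×G)₃ = ∂G₂/∂x − ∂G₁/∂y = 16*x*y - 8*x - 4*y
∇×G = (-3*x + 2*y, 4*x*z - 4*x + 3*y - 3*z, 16*x*y - 8*x - 4*y)
At (1, 2, 1): (1, 3, 16).

(1, 3, 16)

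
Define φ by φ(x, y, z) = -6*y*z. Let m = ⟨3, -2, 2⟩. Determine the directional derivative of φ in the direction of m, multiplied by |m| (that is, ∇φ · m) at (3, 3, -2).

∂φ/∂x = 0
∂φ/∂y = -6*z
∂φ/∂z = -6*y
∇φ at (3, 3, -2) = (0, 12, -18)
∇φ · m = (0)(3) + (12)(-2) + (-18)(2) = -60

-60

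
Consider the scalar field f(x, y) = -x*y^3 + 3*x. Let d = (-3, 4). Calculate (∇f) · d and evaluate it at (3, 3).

∂f/∂x = -y^3 + 3
∂f/∂y = -3*x*y^2
∇f at (3, 3) = (-24, -81)
∇f · d = (-24)(-3) + (-81)(4) = -252

-252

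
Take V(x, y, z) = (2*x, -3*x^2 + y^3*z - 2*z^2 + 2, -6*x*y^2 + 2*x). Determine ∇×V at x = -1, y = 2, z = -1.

(12, 22, 6)

(∇×V)₁ = ∂V₃/∂y − ∂V₂/∂z = -12*x*y - y^3 + 4*z
(∇×V)₂ = ∂V₁/∂z − ∂V₃/∂x = 6*y^2 - 2
(∇×V)₃ = ∂V₂/∂x − ∂V₁/∂y = -6*x
∇×V = (-12*x*y - y^3 + 4*z, 6*y^2 - 2, -6*x)
At (-1, 2, -1): (12, 22, 6).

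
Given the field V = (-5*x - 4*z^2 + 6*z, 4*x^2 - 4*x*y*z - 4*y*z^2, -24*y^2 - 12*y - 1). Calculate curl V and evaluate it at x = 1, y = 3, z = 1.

(-120, -2, -4)

(∇×V)₁ = ∂V₃/∂y − ∂V₂/∂z = 4*x*y + 8*y*z - 48*y - 12
(∇×V)₂ = ∂V₁/∂z − ∂V₃/∂x = -8*z + 6
(∇×V)₃ = ∂V₂/∂x − ∂V₁/∂y = 8*x - 4*y*z
∇×V = (4*x*y + 8*y*z - 48*y - 12, -8*z + 6, 8*x - 4*y*z)
At (1, 3, 1): (-120, -2, -4).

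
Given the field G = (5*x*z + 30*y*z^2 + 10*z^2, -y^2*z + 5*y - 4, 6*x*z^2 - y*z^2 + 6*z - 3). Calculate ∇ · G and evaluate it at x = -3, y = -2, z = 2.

-35

∂G₁/∂x = 5*z
∂G₂/∂y = -2*y*z + 5
∂G₃/∂z = 12*x*z - 2*y*z + 6
∇·G = 12*x*z - 4*y*z + 5*z + 11
At (-3, -2, 2): -35.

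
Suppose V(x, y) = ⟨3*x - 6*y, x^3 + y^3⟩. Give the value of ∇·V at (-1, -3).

30

∂V₁/∂x = 3
∂V₂/∂y = 3*y^2
∇·V = 3*y^2 + 3
At (-1, -3): 30.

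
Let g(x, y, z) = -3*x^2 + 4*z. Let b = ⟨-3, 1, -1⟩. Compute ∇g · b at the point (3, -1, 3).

50

∂g/∂x = -6*x
∂g/∂y = 0
∂g/∂z = 4
∇g at (3, -1, 3) = (-18, 0, 4)
∇g · b = (-18)(-3) + (0)(1) + (4)(-1) = 50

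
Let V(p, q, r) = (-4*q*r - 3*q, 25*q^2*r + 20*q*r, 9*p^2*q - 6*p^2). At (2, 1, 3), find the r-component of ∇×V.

15

(∇×V)_3 = ∂V₂/∂p − ∂V₁/∂q
= 0 − (-4*r - 3)
= 4*r + 3
At (2, 1, 3): 15.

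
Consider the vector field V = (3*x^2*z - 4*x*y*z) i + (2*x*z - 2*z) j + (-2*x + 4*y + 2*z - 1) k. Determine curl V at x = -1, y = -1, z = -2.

(∇×V)₁ = ∂V₃/∂y − ∂V₂/∂z = -2*x + 6
(∇×V)₂ = ∂V₁/∂z − ∂V₃/∂x = 3*x^2 - 4*x*y + 2
(∇×V)₃ = ∂V₂/∂x − ∂V₁/∂y = 4*x*z + 2*z
∇×V = (-2*x + 6, 3*x^2 - 4*x*y + 2, 4*x*z + 2*z)
At (-1, -1, -2): (8, 1, 4).

(8, 1, 4)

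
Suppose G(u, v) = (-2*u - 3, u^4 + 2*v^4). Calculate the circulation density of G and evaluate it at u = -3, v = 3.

∂G₂/∂u = 4*u^3
∂G₁/∂v = 0
Scalar curl = 4*u^3
At (-3, 3): -108.

-108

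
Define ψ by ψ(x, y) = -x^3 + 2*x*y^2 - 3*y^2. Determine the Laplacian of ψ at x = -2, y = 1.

-2

∂²ψ/∂x² = -6*x
∂²ψ/∂y² = 2*(2*x - 3)
∇²ψ = -2*x - 6
At (-2, 1): -2.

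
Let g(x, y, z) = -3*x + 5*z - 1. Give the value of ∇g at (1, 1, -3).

(-3, 0, 5)

∂g/∂x = -3
∂g/∂y = 0
∂g/∂z = 5
∇g = (-3, 0, 5)
At (1, 1, -3): (-3, 0, 5).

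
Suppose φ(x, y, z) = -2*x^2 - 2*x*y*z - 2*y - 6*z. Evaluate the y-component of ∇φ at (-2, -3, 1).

2

(∇φ)_2 = ∂φ/∂y = -2*x*z - 2
At (-2, -3, 1): 2.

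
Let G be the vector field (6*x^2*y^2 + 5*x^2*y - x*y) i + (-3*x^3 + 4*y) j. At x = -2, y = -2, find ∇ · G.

∂G₁/∂x = 12*x*y^2 + 10*x*y - y
∂G₂/∂y = 4
∇·G = 12*x*y^2 + 10*x*y - y + 4
At (-2, -2): -50.

-50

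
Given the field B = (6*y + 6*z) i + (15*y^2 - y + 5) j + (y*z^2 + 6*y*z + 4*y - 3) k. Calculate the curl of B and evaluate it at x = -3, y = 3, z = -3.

(-5, 6, -6)

(∇×B)₁ = ∂B₃/∂y − ∂B₂/∂z = z^2 + 6*z + 4
(∇×B)₂ = ∂B₁/∂z − ∂B₃/∂x = 6
(∇×B)₃ = ∂B₂/∂x − ∂B₁/∂y = -6
∇×B = (z^2 + 6*z + 4, 6, -6)
At (-3, 3, -3): (-5, 6, -6).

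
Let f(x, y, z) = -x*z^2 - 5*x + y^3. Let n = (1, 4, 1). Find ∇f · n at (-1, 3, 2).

103

∂f/∂x = -z^2 - 5
∂f/∂y = 3*y^2
∂f/∂z = -2*x*z
∇f at (-1, 3, 2) = (-9, 27, 4)
∇f · n = (-9)(1) + (27)(4) + (4)(1) = 103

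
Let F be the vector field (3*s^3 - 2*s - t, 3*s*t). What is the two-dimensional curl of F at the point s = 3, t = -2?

∂F₂/∂s = 3*t
∂F₁/∂t = -1
Scalar curl = 3*t + 1
At (3, -2): -5.

-5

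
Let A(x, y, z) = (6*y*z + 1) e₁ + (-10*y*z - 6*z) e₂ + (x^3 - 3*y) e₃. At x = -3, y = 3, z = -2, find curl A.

(∇×A)₁ = ∂A₃/∂y − ∂A₂/∂z = 10*y + 3
(∇×A)₂ = ∂A₁/∂z − ∂A₃/∂x = -3*x^2 + 6*y
(∇×A)₃ = ∂A₂/∂x − ∂A₁/∂y = -6*z
∇×A = (10*y + 3, -3*x^2 + 6*y, -6*z)
At (-3, 3, -2): (33, -9, 12).

(33, -9, 12)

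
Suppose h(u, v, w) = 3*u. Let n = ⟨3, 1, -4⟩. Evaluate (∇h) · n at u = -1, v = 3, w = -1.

∂h/∂u = 3
∂h/∂v = 0
∂h/∂w = 0
∇h at (-1, 3, -1) = (3, 0, 0)
∇h · n = (3)(3) + (0)(1) + (0)(-4) = 9

9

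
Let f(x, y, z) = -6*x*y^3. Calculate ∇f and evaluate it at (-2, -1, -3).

(6, 36, 0)

∂f/∂x = -6*y^3
∂f/∂y = -18*x*y^2
∂f/∂z = 0
∇f = (-6*y^3, -18*x*y^2, 0)
At (-2, -1, -3): (6, 36, 0).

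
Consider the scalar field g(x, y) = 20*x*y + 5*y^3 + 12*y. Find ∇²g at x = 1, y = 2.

∂²g/∂x² = 0
∂²g/∂y² = 30*y
∇²g = 30*y
At (1, 2): 60.

60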